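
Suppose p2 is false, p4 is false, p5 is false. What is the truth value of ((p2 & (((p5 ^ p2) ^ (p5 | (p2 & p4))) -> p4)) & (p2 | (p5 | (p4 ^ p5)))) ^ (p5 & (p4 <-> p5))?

Substituting p2=0, p4=0, p5=0:
p5 ^ p2 = 0 ^ 0 = 0
p2 & p4 = 0 & 0 = 0
p5 | (p2 & p4) = 0 | 0 = 0
(p5 ^ p2) ^ (p5 | (p2 & p4)) = 0 ^ 0 = 0
((p5 ^ p2) ^ (p5 | (p2 & p4))) -> p4 = 0 -> 0 = 1
p2 & (((p5 ^ p2) ^ (p5 | (p2 & p4))) -> p4) = 0 & 1 = 0
p4 ^ p5 = 0 ^ 0 = 0
p5 | (p4 ^ p5) = 0 | 0 = 0
p2 | (p5 | (p4 ^ p5)) = 0 | 0 = 0
(p2 & (((p5 ^ p2) ^ (p5 | (p2 & p4))) -> p4)) & (p2 | (p5 | (p4 ^ p5))) = 0 & 0 = 0
p4 <-> p5 = 0 <-> 0 = 1
p5 & (p4 <-> p5) = 0 & 1 = 0
((p2 & (((p5 ^ p2) ^ (p5 | (p2 & p4))) -> p4)) & (p2 | (p5 | (p4 ^ p5)))) ^ (p5 & (p4 <-> p5)) = 0 ^ 0 = 0

0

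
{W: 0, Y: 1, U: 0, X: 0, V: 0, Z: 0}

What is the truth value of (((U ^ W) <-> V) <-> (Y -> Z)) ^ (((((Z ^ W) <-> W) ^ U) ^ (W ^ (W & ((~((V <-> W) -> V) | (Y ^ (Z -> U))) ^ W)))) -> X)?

0

Substituting W=0, Y=1, U=0, X=0, V=0, Z=0:
U ^ W = 0 ^ 0 = 0
(U ^ W) <-> V = 0 <-> 0 = 1
Y -> Z = 1 -> 0 = 0
((U ^ W) <-> V) <-> (Y -> Z) = 1 <-> 0 = 0
Z ^ W = 0 ^ 0 = 0
(Z ^ W) <-> W = 0 <-> 0 = 1
((Z ^ W) <-> W) ^ U = 1 ^ 0 = 1
V <-> W = 0 <-> 0 = 1
(V <-> W) -> V = 1 -> 0 = 0
~((V <-> W) -> V) = ~0 = 1
Z -> U = 0 -> 0 = 1
Y ^ (Z -> U) = 1 ^ 1 = 0
~((V <-> W) -> V) | (Y ^ (Z -> U)) = 1 | 0 = 1
(~((V <-> W) -> V) | (Y ^ (Z -> U))) ^ W = 1 ^ 0 = 1
W & ((~((V <-> W) -> V) | (Y ^ (Z -> U))) ^ W) = 0 & 1 = 0
W ^ (W & ((~((V <-> W) -> V) | (Y ^ (Z -> U))) ^ W)) = 0 ^ 0 = 0
(((Z ^ W) <-> W) ^ U) ^ (W ^ (W & ((~((V <-> W) -> V) | (Y ^ (Z -> U))) ^ W))) = 1 ^ 0 = 1
((((Z ^ W) <-> W) ^ U) ^ (W ^ (W & ((~((V <-> W) -> V) | (Y ^ (Z -> U))) ^ W)))) -> X = 1 -> 0 = 0
(((U ^ W) <-> V) <-> (Y -> Z)) ^ (((((Z ^ W) <-> W) ^ U) ^ (W ^ (W & ((~((V <-> W) -> V) | (Y ^ (Z -> U))) ^ W)))) -> X) = 0 ^ 0 = 0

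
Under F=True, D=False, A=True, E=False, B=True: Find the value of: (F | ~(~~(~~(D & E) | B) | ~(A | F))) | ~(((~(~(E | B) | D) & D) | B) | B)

D & E = False & False = False
~(D & E) = ~False = True
~~(D & E) = ~True = False
~~(D & E) | B = False | True = True
~(~~(D & E) | B) = ~True = False
~~(~~(D & E) | B) = ~False = True
A | F = True | True = True
~(A | F) = ~True = False
~~(~~(D & E) | B) | ~(A | F) = True | False = True
~(~~(~~(D & E) | B) | ~(A | F)) = ~True = False
F | ~(~~(~~(D & E) | B) | ~(A | F)) = True | False = True
E | B = False | True = True
~(E | B) = ~True = False
~(E | B) | D = False | False = False
~(~(E | B) | D) = ~False = True
~(~(E | B) | D) & D = True & False = False
(~(~(E | B) | D) & D) | B = False | True = True
((~(~(E | B) | D) & D) | B) | B = True | True = True
~(((~(~(E | B) | D) & D) | B) | B) = ~True = False
(F | ~(~~(~~(D & E) | B) | ~(A | F))) | ~(((~(~(E | B) | D) & D) | B) | B) = True | False = True

True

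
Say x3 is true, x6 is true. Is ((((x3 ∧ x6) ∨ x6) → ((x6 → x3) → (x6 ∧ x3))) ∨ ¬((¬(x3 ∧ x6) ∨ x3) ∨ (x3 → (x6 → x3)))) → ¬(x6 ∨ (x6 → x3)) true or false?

x3 ∧ x6 = T ∧ T = T
(x3 ∧ x6) ∨ x6 = T ∨ T = T
x6 → x3 = T → T = T
x6 ∧ x3 = T ∧ T = T
(x6 → x3) → (x6 ∧ x3) = T → T = T
((x3 ∧ x6) ∨ x6) → ((x6 → x3) → (x6 ∧ x3)) = T → T = T
x3 ∧ x6 = T ∧ T = T
¬(x3 ∧ x6) = ¬T = F
¬(x3 ∧ x6) ∨ x3 = F ∨ T = T
x6 → x3 = T → T = T
x3 → (x6 → x3) = T → T = T
(¬(x3 ∧ x6) ∨ x3) ∨ (x3 → (x6 → x3)) = T ∨ T = T
¬((¬(x3 ∧ x6) ∨ x3) ∨ (x3 → (x6 → x3))) = ¬T = F
(((x3 ∧ x6) ∨ x6) → ((x6 → x3) → (x6 ∧ x3))) ∨ ¬((¬(x3 ∧ x6) ∨ x3) ∨ (x3 → (x6 → x3))) = T ∨ F = T
x6 → x3 = T → T = T
x6 ∨ (x6 → x3) = T ∨ T = T
¬(x6 ∨ (x6 → x3)) = ¬T = F
((((x3 ∧ x6) ∨ x6) → ((x6 → x3) → (x6 ∧ x3))) ∨ ¬((¬(x3 ∧ x6) ∨ x3) ∨ (x3 → (x6 → x3)))) → ¬(x6 ∨ (x6 → x3)) = T → F = F

F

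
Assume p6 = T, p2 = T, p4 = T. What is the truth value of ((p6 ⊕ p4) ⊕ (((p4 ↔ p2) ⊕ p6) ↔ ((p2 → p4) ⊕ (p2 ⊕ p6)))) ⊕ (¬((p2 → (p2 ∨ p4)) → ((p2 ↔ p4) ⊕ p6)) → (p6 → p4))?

p6 ⊕ p4 = T ⊕ T = F
p4 ↔ p2 = T ↔ T = T
(p4 ↔ p2) ⊕ p6 = T ⊕ T = F
p2 → p4 = T → T = T
p2 ⊕ p6 = T ⊕ T = F
(p2 → p4) ⊕ (p2 ⊕ p6) = T ⊕ F = T
((p4 ↔ p2) ⊕ p6) ↔ ((p2 → p4) ⊕ (p2 ⊕ p6)) = F ↔ T = F
(p6 ⊕ p4) ⊕ (((p4 ↔ p2) ⊕ p6) ↔ ((p2 → p4) ⊕ (p2 ⊕ p6))) = F ⊕ F = F
p2 ∨ p4 = T ∨ T = T
p2 → (p2 ∨ p4) = T → T = T
p2 ↔ p4 = T ↔ T = T
(p2 ↔ p4) ⊕ p6 = T ⊕ T = F
(p2 → (p2 ∨ p4)) → ((p2 ↔ p4) ⊕ p6) = T → F = F
¬((p2 → (p2 ∨ p4)) → ((p2 ↔ p4) ⊕ p6)) = ¬F = T
p6 → p4 = T → T = T
¬((p2 → (p2 ∨ p4)) → ((p2 ↔ p4) ⊕ p6)) → (p6 → p4) = T → T = T
((p6 ⊕ p4) ⊕ (((p4 ↔ p2) ⊕ p6) ↔ ((p2 → p4) ⊕ (p2 ⊕ p6)))) ⊕ (¬((p2 → (p2 ∨ p4)) → ((p2 ↔ p4) ⊕ p6)) → (p6 → p4)) = F ⊕ T = T

T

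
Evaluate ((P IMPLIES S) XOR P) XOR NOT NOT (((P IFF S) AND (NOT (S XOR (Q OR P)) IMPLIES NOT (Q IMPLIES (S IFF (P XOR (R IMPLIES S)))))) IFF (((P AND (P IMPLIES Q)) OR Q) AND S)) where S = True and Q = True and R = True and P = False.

Substituting S=True, Q=True, R=True, P=False:
P IMPLIES S = False IMPLIES True = True
(P IMPLIES S) XOR P = True XOR False = True
P IFF S = False IFF True = False
Q OR P = True OR False = True
S XOR (Q OR P) = True XOR True = False
NOT (S XOR (Q OR P)) = NOT False = True
R IMPLIES S = True IMPLIES True = True
P XOR (R IMPLIES S) = False XOR True = True
S IFF (P XOR (R IMPLIES S)) = True IFF True = True
Q IMPLIES (S IFF (P XOR (R IMPLIES S))) = True IMPLIES True = True
NOT (Q IMPLIES (S IFF (P XOR (R IMPLIES S)))) = NOT True = False
NOT (S XOR (Q OR P)) IMPLIES NOT (Q IMPLIES (S IFF (P XOR (R IMPLIES S)))) = True IMPLIES False = False
(P IFF S) AND (NOT (S XOR (Q OR P)) IMPLIES NOT (Q IMPLIES (S IFF (P XOR (R IMPLIES S))))) = False AND False = False
P IMPLIES Q = False IMPLIES True = True
P AND (P IMPLIES Q) = False AND True = False
(P AND (P IMPLIES Q)) OR Q = False OR True = True
((P AND (P IMPLIES Q)) OR Q) AND S = True AND True = True
((P IFF S) AND (NOT (S XOR (Q OR P)) IMPLIES NOT (Q IMPLIES (S IFF (P XOR (R IMPLIES S)))))) IFF (((P AND (P IMPLIES Q)) OR Q) AND S) = False IFF True = False
NOT (((P IFF S) AND (NOT (S XOR (Q OR P)) IMPLIES NOT (Q IMPLIES (S IFF (P XOR (R IMPLIES S)))))) IFF (((P AND (P IMPLIES Q)) OR Q) AND S)) = NOT False = True
NOT NOT (((P IFF S) AND (NOT (S XOR (Q OR P)) IMPLIES NOT (Q IMPLIES (S IFF (P XOR (R IMPLIES S)))))) IFF (((P AND (P IMPLIES Q)) OR Q) AND S)) = NOT True = False
((P IMPLIES S) XOR P) XOR NOT NOT (((P IFF S) AND (NOT (S XOR (Q OR P)) IMPLIES NOT (Q IMPLIES (S IFF (P XOR (R IMPLIES S)))))) IFF (((P AND (P IMPLIES Q)) OR Q) AND S)) = True XOR False = True

True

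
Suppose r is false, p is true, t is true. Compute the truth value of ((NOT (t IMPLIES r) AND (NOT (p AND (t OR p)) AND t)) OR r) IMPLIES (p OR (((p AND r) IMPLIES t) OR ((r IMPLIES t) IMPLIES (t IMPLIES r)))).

Substituting r=F, p=T, t=T:
t IMPLIES r = T IMPLIES F = F
NOT (t IMPLIES r) = NOT F = T
t OR p = T OR T = T
p AND (t OR p) = T AND T = T
NOT (p AND (t OR p)) = NOT T = F
NOT (p AND (t OR p)) AND t = F AND T = F
NOT (t IMPLIES r) AND (NOT (p AND (t OR p)) AND t) = T AND F = F
(NOT (t IMPLIES r) AND (NOT (p AND (t OR p)) AND t)) OR r = F OR F = F
p AND r = T AND F = F
(p AND r) IMPLIES t = F IMPLIES T = T
r IMPLIES t = F IMPLIES T = T
t IMPLIES r = T IMPLIES F = F
(r IMPLIES t) IMPLIES (t IMPLIES r) = T IMPLIES F = F
((p AND r) IMPLIES t) OR ((r IMPLIES t) IMPLIES (t IMPLIES r)) = T OR F = T
p OR (((p AND r) IMPLIES t) OR ((r IMPLIES t) IMPLIES (t IMPLIES r))) = T OR T = T
((NOT (t IMPLIES r) AND (NOT (p AND (t OR p)) AND t)) OR r) IMPLIES (p OR (((p AND r) IMPLIES t) OR ((r IMPLIES t) IMPLIES (t IMPLIES r)))) = F IMPLIES T = T

T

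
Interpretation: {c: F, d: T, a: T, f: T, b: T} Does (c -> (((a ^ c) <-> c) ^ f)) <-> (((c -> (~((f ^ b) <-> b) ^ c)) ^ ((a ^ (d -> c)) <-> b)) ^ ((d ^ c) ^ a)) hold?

F

a ^ c = T ^ F = T
(a ^ c) <-> c = T <-> F = F
((a ^ c) <-> c) ^ f = F ^ T = T
c -> (((a ^ c) <-> c) ^ f) = F -> T = T
f ^ b = T ^ T = F
(f ^ b) <-> b = F <-> T = F
~((f ^ b) <-> b) = ~F = T
~((f ^ b) <-> b) ^ c = T ^ F = T
c -> (~((f ^ b) <-> b) ^ c) = F -> T = T
d -> c = T -> F = F
a ^ (d -> c) = T ^ F = T
(a ^ (d -> c)) <-> b = T <-> T = T
(c -> (~((f ^ b) <-> b) ^ c)) ^ ((a ^ (d -> c)) <-> b) = T ^ T = F
d ^ c = T ^ F = T
(d ^ c) ^ a = T ^ T = F
((c -> (~((f ^ b) <-> b) ^ c)) ^ ((a ^ (d -> c)) <-> b)) ^ ((d ^ c) ^ a) = F ^ F = F
(c -> (((a ^ c) <-> c) ^ f)) <-> (((c -> (~((f ^ b) <-> b) ^ c)) ^ ((a ^ (d -> c)) <-> b)) ^ ((d ^ c) ^ a)) = T <-> F = F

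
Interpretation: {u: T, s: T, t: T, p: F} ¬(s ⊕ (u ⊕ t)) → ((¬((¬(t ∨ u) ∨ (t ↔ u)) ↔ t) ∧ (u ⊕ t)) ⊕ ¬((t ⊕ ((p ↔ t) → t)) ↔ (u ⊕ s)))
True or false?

T

Substituting u=T, s=T, t=T, p=F:
u ⊕ t = T ⊕ T = F
s ⊕ (u ⊕ t) = T ⊕ F = T
¬(s ⊕ (u ⊕ t)) = ¬T = F
t ∨ u = T ∨ T = T
¬(t ∨ u) = ¬T = F
t ↔ u = T ↔ T = T
¬(t ∨ u) ∨ (t ↔ u) = F ∨ T = T
(¬(t ∨ u) ∨ (t ↔ u)) ↔ t = T ↔ T = T
¬((¬(t ∨ u) ∨ (t ↔ u)) ↔ t) = ¬T = F
u ⊕ t = T ⊕ T = F
¬((¬(t ∨ u) ∨ (t ↔ u)) ↔ t) ∧ (u ⊕ t) = F ∧ F = F
p ↔ t = F ↔ T = F
(p ↔ t) → t = F → T = T
t ⊕ ((p ↔ t) → t) = T ⊕ T = F
u ⊕ s = T ⊕ T = F
(t ⊕ ((p ↔ t) → t)) ↔ (u ⊕ s) = F ↔ F = T
¬((t ⊕ ((p ↔ t) → t)) ↔ (u ⊕ s)) = ¬T = F
(¬((¬(t ∨ u) ∨ (t ↔ u)) ↔ t) ∧ (u ⊕ t)) ⊕ ¬((t ⊕ ((p ↔ t) → t)) ↔ (u ⊕ s)) = F ⊕ F = F
¬(s ⊕ (u ⊕ t)) → ((¬((¬(t ∨ u) ∨ (t ↔ u)) ↔ t) ∧ (u ⊕ t)) ⊕ ¬((t ⊕ ((p ↔ t) → t)) ↔ (u ⊕ s))) = F → F = T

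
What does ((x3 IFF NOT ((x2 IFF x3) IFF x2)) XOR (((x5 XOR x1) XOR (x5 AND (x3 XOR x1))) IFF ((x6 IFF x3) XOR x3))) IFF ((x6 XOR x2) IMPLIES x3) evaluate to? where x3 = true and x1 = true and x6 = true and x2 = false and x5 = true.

Substituting x3=true, x1=true, x6=true, x2=false, x5=true:
x2 IFF x3 = false IFF true = false
(x2 IFF x3) IFF x2 = false IFF false = true
NOT ((x2 IFF x3) IFF x2) = NOT true = false
x3 IFF NOT ((x2 IFF x3) IFF x2) = true IFF false = false
x5 XOR x1 = true XOR true = false
x3 XOR x1 = true XOR true = false
x5 AND (x3 XOR x1) = true AND false = false
(x5 XOR x1) XOR (x5 AND (x3 XOR x1)) = false XOR false = false
x6 IFF x3 = true IFF true = true
(x6 IFF x3) XOR x3 = true XOR true = false
((x5 XOR x1) XOR (x5 AND (x3 XOR x1))) IFF ((x6 IFF x3) XOR x3) = false IFF false = true
(x3 IFF NOT ((x2 IFF x3) IFF x2)) XOR (((x5 XOR x1) XOR (x5 AND (x3 XOR x1))) IFF ((x6 IFF x3) XOR x3)) = false XOR true = true
x6 XOR x2 = true XOR false = true
(x6 XOR x2) IMPLIES x3 = true IMPLIES true = true
((x3 IFF NOT ((x2 IFF x3) IFF x2)) XOR (((x5 XOR x1) XOR (x5 AND (x3 XOR x1))) IFF ((x6 IFF x3) XOR x3))) IFF ((x6 XOR x2) IMPLIES x3) = true IFF true = true

true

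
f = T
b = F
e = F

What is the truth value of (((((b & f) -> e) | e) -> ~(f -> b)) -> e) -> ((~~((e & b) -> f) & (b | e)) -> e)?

T

b & f = F & T = F
(b & f) -> e = F -> F = T
((b & f) -> e) | e = T | F = T
f -> b = T -> F = F
~(f -> b) = ~F = T
(((b & f) -> e) | e) -> ~(f -> b) = T -> T = T
((((b & f) -> e) | e) -> ~(f -> b)) -> e = T -> F = F
e & b = F & F = F
(e & b) -> f = F -> T = T
~((e & b) -> f) = ~T = F
~~((e & b) -> f) = ~F = T
b | e = F | F = F
~~((e & b) -> f) & (b | e) = T & F = F
(~~((e & b) -> f) & (b | e)) -> e = F -> F = T
(((((b & f) -> e) | e) -> ~(f -> b)) -> e) -> ((~~((e & b) -> f) & (b | e)) -> e) = F -> T = T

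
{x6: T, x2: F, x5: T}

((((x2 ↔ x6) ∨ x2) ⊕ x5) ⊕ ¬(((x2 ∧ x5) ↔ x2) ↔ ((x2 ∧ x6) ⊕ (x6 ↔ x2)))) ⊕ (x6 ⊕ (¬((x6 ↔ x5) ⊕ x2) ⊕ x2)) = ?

T

x2 ↔ x6 = F ↔ T = F
(x2 ↔ x6) ∨ x2 = F ∨ F = F
((x2 ↔ x6) ∨ x2) ⊕ x5 = F ⊕ T = T
x2 ∧ x5 = F ∧ T = F
(x2 ∧ x5) ↔ x2 = F ↔ F = T
x2 ∧ x6 = F ∧ T = F
x6 ↔ x2 = T ↔ F = F
(x2 ∧ x6) ⊕ (x6 ↔ x2) = F ⊕ F = F
((x2 ∧ x5) ↔ x2) ↔ ((x2 ∧ x6) ⊕ (x6 ↔ x2)) = T ↔ F = F
¬(((x2 ∧ x5) ↔ x2) ↔ ((x2 ∧ x6) ⊕ (x6 ↔ x2))) = ¬F = T
(((x2 ↔ x6) ∨ x2) ⊕ x5) ⊕ ¬(((x2 ∧ x5) ↔ x2) ↔ ((x2 ∧ x6) ⊕ (x6 ↔ x2))) = T ⊕ T = F
x6 ↔ x5 = T ↔ T = T
(x6 ↔ x5) ⊕ x2 = T ⊕ F = T
¬((x6 ↔ x5) ⊕ x2) = ¬T = F
¬((x6 ↔ x5) ⊕ x2) ⊕ x2 = F ⊕ F = F
x6 ⊕ (¬((x6 ↔ x5) ⊕ x2) ⊕ x2) = T ⊕ F = T
((((x2 ↔ x6) ∨ x2) ⊕ x5) ⊕ ¬(((x2 ∧ x5) ↔ x2) ↔ ((x2 ∧ x6) ⊕ (x6 ↔ x2)))) ⊕ (x6 ⊕ (¬((x6 ↔ x5) ⊕ x2) ⊕ x2)) = F ⊕ T = T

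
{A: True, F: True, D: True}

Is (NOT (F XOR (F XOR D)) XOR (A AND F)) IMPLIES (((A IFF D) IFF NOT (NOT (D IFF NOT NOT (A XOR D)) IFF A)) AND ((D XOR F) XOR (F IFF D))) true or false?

False

F XOR D = True XOR True = False
F XOR (F XOR D) = True XOR False = True
NOT (F XOR (F XOR D)) = NOT True = False
A AND F = True AND True = True
NOT (F XOR (F XOR D)) XOR (A AND F) = False XOR True = True
A IFF D = True IFF True = True
A XOR D = True XOR True = False
NOT (A XOR D) = NOT False = True
NOT NOT (A XOR D) = NOT True = False
D IFF NOT NOT (A XOR D) = True IFF False = False
NOT (D IFF NOT NOT (A XOR D)) = NOT False = True
NOT (D IFF NOT NOT (A XOR D)) IFF A = True IFF True = True
NOT (NOT (D IFF NOT NOT (A XOR D)) IFF A) = NOT True = False
(A IFF D) IFF NOT (NOT (D IFF NOT NOT (A XOR D)) IFF A) = True IFF False = False
D XOR F = True XOR True = False
F IFF D = True IFF True = True
(D XOR F) XOR (F IFF D) = False XOR True = True
((A IFF D) IFF NOT (NOT (D IFF NOT NOT (A XOR D)) IFF A)) AND ((D XOR F) XOR (F IFF D)) = False AND True = False
(NOT (F XOR (F XOR D)) XOR (A AND F)) IMPLIES (((A IFF D) IFF NOT (NOT (D IFF NOT NOT (A XOR D)) IFF A)) AND ((D XOR F) XOR (F IFF D))) = True IMPLIES False = False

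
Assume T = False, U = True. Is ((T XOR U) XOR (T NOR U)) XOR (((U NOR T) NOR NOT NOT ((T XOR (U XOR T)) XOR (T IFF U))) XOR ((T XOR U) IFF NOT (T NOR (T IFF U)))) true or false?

True

T XOR U = False XOR True = True
T NOR U = False NOR True = False
(T XOR U) XOR (T NOR U) = True XOR False = True
U NOR T = True NOR False = False
U XOR T = True XOR False = True
T XOR (U XOR T) = False XOR True = True
T IFF U = False IFF True = False
(T XOR (U XOR T)) XOR (T IFF U) = True XOR False = True
NOT ((T XOR (U XOR T)) XOR (T IFF U)) = NOT True = False
NOT NOT ((T XOR (U XOR T)) XOR (T IFF U)) = NOT False = True
(U NOR T) NOR NOT NOT ((T XOR (U XOR T)) XOR (T IFF U)) = False NOR True = False
T XOR U = False XOR True = True
T IFF U = False IFF True = False
T NOR (T IFF U) = False NOR False = True
NOT (T NOR (T IFF U)) = NOT True = False
(T XOR U) IFF NOT (T NOR (T IFF U)) = True IFF False = False
((U NOR T) NOR NOT NOT ((T XOR (U XOR T)) XOR (T IFF U))) XOR ((T XOR U) IFF NOT (T NOR (T IFF U))) = False XOR False = False
((T XOR U) XOR (T NOR U)) XOR (((U NOR T) NOR NOT NOT ((T XOR (U XOR T)) XOR (T IFF U))) XOR ((T XOR U) IFF NOT (T NOR (T IFF U)))) = True XOR False = True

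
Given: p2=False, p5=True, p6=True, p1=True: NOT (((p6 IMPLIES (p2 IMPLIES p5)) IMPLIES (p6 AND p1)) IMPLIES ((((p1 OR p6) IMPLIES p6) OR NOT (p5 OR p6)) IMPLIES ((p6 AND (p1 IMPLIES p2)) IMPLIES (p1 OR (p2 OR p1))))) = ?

False

p2 IMPLIES p5 = False IMPLIES True = True
p6 IMPLIES (p2 IMPLIES p5) = True IMPLIES True = True
p6 AND p1 = True AND True = True
(p6 IMPLIES (p2 IMPLIES p5)) IMPLIES (p6 AND p1) = True IMPLIES True = True
p1 OR p6 = True OR True = True
(p1 OR p6) IMPLIES p6 = True IMPLIES True = True
p5 OR p6 = True OR True = True
NOT (p5 OR p6) = NOT True = False
((p1 OR p6) IMPLIES p6) OR NOT (p5 OR p6) = True OR False = True
p1 IMPLIES p2 = True IMPLIES False = False
p6 AND (p1 IMPLIES p2) = True AND False = False
p2 OR p1 = False OR True = True
p1 OR (p2 OR p1) = True OR True = True
(p6 AND (p1 IMPLIES p2)) IMPLIES (p1 OR (p2 OR p1)) = False IMPLIES True = True
(((p1 OR p6) IMPLIES p6) OR NOT (p5 OR p6)) IMPLIES ((p6 AND (p1 IMPLIES p2)) IMPLIES (p1 OR (p2 OR p1))) = True IMPLIES True = True
((p6 IMPLIES (p2 IMPLIES p5)) IMPLIES (p6 AND p1)) IMPLIES ((((p1 OR p6) IMPLIES p6) OR NOT (p5 OR p6)) IMPLIES ((p6 AND (p1 IMPLIES p2)) IMPLIES (p1 OR (p2 OR p1)))) = True IMPLIES True = True
NOT (((p6 IMPLIES (p2 IMPLIES p5)) IMPLIES (p6 AND p1)) IMPLIES ((((p1 OR p6) IMPLIES p6) OR NOT (p5 OR p6)) IMPLIES ((p6 AND (p1 IMPLIES p2)) IMPLIES (p1 OR (p2 OR p1))))) = NOT True = False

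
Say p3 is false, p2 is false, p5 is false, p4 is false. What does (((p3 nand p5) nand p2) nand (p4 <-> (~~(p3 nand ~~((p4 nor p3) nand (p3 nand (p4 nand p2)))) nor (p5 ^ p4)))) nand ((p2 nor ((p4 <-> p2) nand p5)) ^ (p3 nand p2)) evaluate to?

1

Substituting p3=0, p2=0, p5=0, p4=0:
p3 nand p5 = 0 nand 0 = 1
(p3 nand p5) nand p2 = 1 nand 0 = 1
p4 nor p3 = 0 nor 0 = 1
p4 nand p2 = 0 nand 0 = 1
p3 nand (p4 nand p2) = 0 nand 1 = 1
(p4 nor p3) nand (p3 nand (p4 nand p2)) = 1 nand 1 = 0
~((p4 nor p3) nand (p3 nand (p4 nand p2))) = ~0 = 1
~~((p4 nor p3) nand (p3 nand (p4 nand p2))) = ~1 = 0
p3 nand ~~((p4 nor p3) nand (p3 nand (p4 nand p2))) = 0 nand 0 = 1
~(p3 nand ~~((p4 nor p3) nand (p3 nand (p4 nand p2)))) = ~1 = 0
~~(p3 nand ~~((p4 nor p3) nand (p3 nand (p4 nand p2)))) = ~0 = 1
p5 ^ p4 = 0 ^ 0 = 0
~~(p3 nand ~~((p4 nor p3) nand (p3 nand (p4 nand p2)))) nor (p5 ^ p4) = 1 nor 0 = 0
p4 <-> (~~(p3 nand ~~((p4 nor p3) nand (p3 nand (p4 nand p2)))) nor (p5 ^ p4)) = 0 <-> 0 = 1
((p3 nand p5) nand p2) nand (p4 <-> (~~(p3 nand ~~((p4 nor p3) nand (p3 nand (p4 nand p2)))) nor (p5 ^ p4))) = 1 nand 1 = 0
p4 <-> p2 = 0 <-> 0 = 1
(p4 <-> p2) nand p5 = 1 nand 0 = 1
p2 nor ((p4 <-> p2) nand p5) = 0 nor 1 = 0
p3 nand p2 = 0 nand 0 = 1
(p2 nor ((p4 <-> p2) nand p5)) ^ (p3 nand p2) = 0 ^ 1 = 1
(((p3 nand p5) nand p2) nand (p4 <-> (~~(p3 nand ~~((p4 nor p3) nand (p3 nand (p4 nand p2)))) nor (p5 ^ p4)))) nand ((p2 nor ((p4 <-> p2) nand p5)) ^ (p3 nand p2)) = 0 nand 1 = 1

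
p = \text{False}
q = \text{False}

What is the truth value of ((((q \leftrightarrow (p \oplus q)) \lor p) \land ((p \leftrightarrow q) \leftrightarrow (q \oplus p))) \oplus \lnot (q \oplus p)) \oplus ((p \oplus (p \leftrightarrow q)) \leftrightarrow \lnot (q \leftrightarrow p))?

\text{True}

Substituting p=\text{False}, q=\text{False}:
p \oplus q = \text{False} \oplus \text{False} = \text{False}
q \leftrightarrow (p \oplus q) = \text{False} \leftrightarrow \text{False} = \text{True}
(q \leftrightarrow (p \oplus q)) \lor p = \text{True} \lor \text{False} = \text{True}
p \leftrightarrow q = \text{False} \leftrightarrow \text{False} = \text{True}
q \oplus p = \text{False} \oplus \text{False} = \text{False}
(p \leftrightarrow q) \leftrightarrow (q \oplus p) = \text{True} \leftrightarrow \text{False} = \text{False}
((q \leftrightarrow (p \oplus q)) \lor p) \land ((p \leftrightarrow q) \leftrightarrow (q \oplus p)) = \text{True} \land \text{False} = \text{False}
q \oplus p = \text{False} \oplus \text{False} = \text{False}
\lnot (q \oplus p) = \lnot \text{False} = \text{True}
(((q \leftrightarrow (p \oplus q)) \lor p) \land ((p \leftrightarrow q) \leftrightarrow (q \oplus p))) \oplus \lnot (q \oplus p) = \text{False} \oplus \text{True} = \text{True}
p \leftrightarrow q = \text{False} \leftrightarrow \text{False} = \text{True}
p \oplus (p \leftrightarrow q) = \text{False} \oplus \text{True} = \text{True}
q \leftrightarrow p = \text{False} \leftrightarrow \text{False} = \text{True}
\lnot (q \leftrightarrow p) = \lnot \text{True} = \text{False}
(p \oplus (p \leftrightarrow q)) \leftrightarrow \lnot (q \leftrightarrow p) = \text{True} \leftrightarrow \text{False} = \text{False}
((((q \leftrightarrow (p \oplus q)) \lor p) \land ((p \leftrightarrow q) \leftrightarrow (q \oplus p))) \oplus \lnot (q \oplus p)) \oplus ((p \oplus (p \leftrightarrow q)) \leftrightarrow \lnot (q \leftrightarrow p)) = \text{True} \oplus \text{False} = \text{True}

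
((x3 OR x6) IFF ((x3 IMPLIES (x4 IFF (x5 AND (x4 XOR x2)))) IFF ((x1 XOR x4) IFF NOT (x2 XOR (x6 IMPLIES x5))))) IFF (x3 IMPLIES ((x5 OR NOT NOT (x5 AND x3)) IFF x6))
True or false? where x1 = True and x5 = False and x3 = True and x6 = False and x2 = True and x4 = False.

x3 OR x6 = True OR False = True
x4 XOR x2 = False XOR True = True
x5 AND (x4 XOR x2) = False AND True = False
x4 IFF (x5 AND (x4 XOR x2)) = False IFF False = True
x3 IMPLIES (x4 IFF (x5 AND (x4 XOR x2))) = True IMPLIES True = True
x1 XOR x4 = True XOR False = True
x6 IMPLIES x5 = False IMPLIES False = True
x2 XOR (x6 IMPLIES x5) = True XOR True = False
NOT (x2 XOR (x6 IMPLIES x5)) = NOT False = True
(x1 XOR x4) IFF NOT (x2 XOR (x6 IMPLIES x5)) = True IFF True = True
(x3 IMPLIES (x4 IFF (x5 AND (x4 XOR x2)))) IFF ((x1 XOR x4) IFF NOT (x2 XOR (x6 IMPLIES x5))) = True IFF True = True
(x3 OR x6) IFF ((x3 IMPLIES (x4 IFF (x5 AND (x4 XOR x2)))) IFF ((x1 XOR x4) IFF NOT (x2 XOR (x6 IMPLIES x5)))) = True IFF True = True
x5 AND x3 = False AND True = False
NOT (x5 AND x3) = NOT False = True
NOT NOT (x5 AND x3) = NOT True = False
x5 OR NOT NOT (x5 AND x3) = False OR False = False
(x5 OR NOT NOT (x5 AND x3)) IFF x6 = False IFF False = True
x3 IMPLIES ((x5 OR NOT NOT (x5 AND x3)) IFF x6) = True IMPLIES True = True
((x3 OR x6) IFF ((x3 IMPLIES (x4 IFF (x5 AND (x4 XOR x2)))) IFF ((x1 XOR x4) IFF NOT (x2 XOR (x6 IMPLIES x5))))) IFF (x3 IMPLIES ((x5 OR NOT NOT (x5 AND x3)) IFF x6)) = True IFF True = True

True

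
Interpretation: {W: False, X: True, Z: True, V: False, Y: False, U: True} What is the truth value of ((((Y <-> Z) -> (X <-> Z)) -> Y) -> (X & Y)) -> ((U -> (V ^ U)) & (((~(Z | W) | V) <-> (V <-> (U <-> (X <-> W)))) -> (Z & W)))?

True

Substituting W=False, X=True, Z=True, V=False, Y=False, U=True:
Y <-> Z = False <-> True = False
X <-> Z = True <-> True = True
(Y <-> Z) -> (X <-> Z) = False -> True = True
((Y <-> Z) -> (X <-> Z)) -> Y = True -> False = False
X & Y = True & False = False
(((Y <-> Z) -> (X <-> Z)) -> Y) -> (X & Y) = False -> False = True
V ^ U = False ^ True = True
U -> (V ^ U) = True -> True = True
Z | W = True | False = True
~(Z | W) = ~True = False
~(Z | W) | V = False | False = False
X <-> W = True <-> False = False
U <-> (X <-> W) = True <-> False = False
V <-> (U <-> (X <-> W)) = False <-> False = True
(~(Z | W) | V) <-> (V <-> (U <-> (X <-> W))) = False <-> True = False
Z & W = True & False = False
((~(Z | W) | V) <-> (V <-> (U <-> (X <-> W)))) -> (Z & W) = False -> False = True
(U -> (V ^ U)) & (((~(Z | W) | V) <-> (V <-> (U <-> (X <-> W)))) -> (Z & W)) = True & True = True
((((Y <-> Z) -> (X <-> Z)) -> Y) -> (X & Y)) -> ((U -> (V ^ U)) & (((~(Z | W) | V) <-> (V <-> (U <-> (X <-> W)))) -> (Z & W))) = True -> True = True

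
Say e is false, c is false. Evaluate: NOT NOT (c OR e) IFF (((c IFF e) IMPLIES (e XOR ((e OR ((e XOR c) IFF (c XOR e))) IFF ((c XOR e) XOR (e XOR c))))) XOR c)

true

Substituting e=false, c=false:
c OR e = false OR false = false
NOT (c OR e) = NOT false = true
NOT NOT (c OR e) = NOT true = false
c IFF e = false IFF false = true
e XOR c = false XOR false = false
c XOR e = false XOR false = false
(e XOR c) IFF (c XOR e) = false IFF false = true
e OR ((e XOR c) IFF (c XOR e)) = false OR true = true
c XOR e = false XOR false = false
e XOR c = false XOR false = false
(c XOR e) XOR (e XOR c) = false XOR false = false
(e OR ((e XOR c) IFF (c XOR e))) IFF ((c XOR e) XOR (e XOR c)) = true IFF false = false
e XOR ((e OR ((e XOR c) IFF (c XOR e))) IFF ((c XOR e) XOR (e XOR c))) = false XOR false = false
(c IFF e) IMPLIES (e XOR ((e OR ((e XOR c) IFF (c XOR e))) IFF ((c XOR e) XOR (e XOR c)))) = true IMPLIES false = false
((c IFF e) IMPLIES (e XOR ((e OR ((e XOR c) IFF (c XOR e))) IFF ((c XOR e) XOR (e XOR c))))) XOR c = false XOR false = false
NOT NOT (c OR e) IFF (((c IFF e) IMPLIES (e XOR ((e OR ((e XOR c) IFF (c XOR e))) IFF ((c XOR e) XOR (e XOR c))))) XOR c) = false IFF false = true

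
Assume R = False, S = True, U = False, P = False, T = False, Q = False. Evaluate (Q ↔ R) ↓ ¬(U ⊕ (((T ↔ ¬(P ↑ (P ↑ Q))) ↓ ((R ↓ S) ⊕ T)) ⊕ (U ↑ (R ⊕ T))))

False

Q ↔ R = False ↔ False = True
P ↑ Q = False ↑ False = True
P ↑ (P ↑ Q) = False ↑ True = True
¬(P ↑ (P ↑ Q)) = ¬True = False
T ↔ ¬(P ↑ (P ↑ Q)) = False ↔ False = True
R ↓ S = False ↓ True = False
(R ↓ S) ⊕ T = False ⊕ False = False
(T ↔ ¬(P ↑ (P ↑ Q))) ↓ ((R ↓ S) ⊕ T) = True ↓ False = False
R ⊕ T = False ⊕ False = False
U ↑ (R ⊕ T) = False ↑ False = True
((T ↔ ¬(P ↑ (P ↑ Q))) ↓ ((R ↓ S) ⊕ T)) ⊕ (U ↑ (R ⊕ T)) = False ⊕ True = True
U ⊕ (((T ↔ ¬(P ↑ (P ↑ Q))) ↓ ((R ↓ S) ⊕ T)) ⊕ (U ↑ (R ⊕ T))) = False ⊕ True = True
¬(U ⊕ (((T ↔ ¬(P ↑ (P ↑ Q))) ↓ ((R ↓ S) ⊕ T)) ⊕ (U ↑ (R ⊕ T)))) = ¬True = False
(Q ↔ R) ↓ ¬(U ⊕ (((T ↔ ¬(P ↑ (P ↑ Q))) ↓ ((R ↓ S) ⊕ T)) ⊕ (U ↑ (R ⊕ T)))) = True ↓ False = False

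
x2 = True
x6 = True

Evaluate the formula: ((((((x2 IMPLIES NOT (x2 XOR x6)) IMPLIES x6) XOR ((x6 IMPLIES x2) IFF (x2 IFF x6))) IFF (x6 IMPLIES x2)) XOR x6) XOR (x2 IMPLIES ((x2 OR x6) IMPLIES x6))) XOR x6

True

x2 XOR x6 = True XOR True = False
NOT (x2 XOR x6) = NOT False = True
x2 IMPLIES NOT (x2 XOR x6) = True IMPLIES True = True
(x2 IMPLIES NOT (x2 XOR x6)) IMPLIES x6 = True IMPLIES True = True
x6 IMPLIES x2 = True IMPLIES True = True
x2 IFF x6 = True IFF True = True
(x6 IMPLIES x2) IFF (x2 IFF x6) = True IFF True = True
((x2 IMPLIES NOT (x2 XOR x6)) IMPLIES x6) XOR ((x6 IMPLIES x2) IFF (x2 IFF x6)) = True XOR True = False
x6 IMPLIES x2 = True IMPLIES True = True
(((x2 IMPLIES NOT (x2 XOR x6)) IMPLIES x6) XOR ((x6 IMPLIES x2) IFF (x2 IFF x6))) IFF (x6 IMPLIES x2) = False IFF True = False
((((x2 IMPLIES NOT (x2 XOR x6)) IMPLIES x6) XOR ((x6 IMPLIES x2) IFF (x2 IFF x6))) IFF (x6 IMPLIES x2)) XOR x6 = False XOR True = True
x2 OR x6 = True OR True = True
(x2 OR x6) IMPLIES x6 = True IMPLIES True = True
x2 IMPLIES ((x2 OR x6) IMPLIES x6) = True IMPLIES True = True
(((((x2 IMPLIES NOT (x2 XOR x6)) IMPLIES x6) XOR ((x6 IMPLIES x2) IFF (x2 IFF x6))) IFF (x6 IMPLIES x2)) XOR x6) XOR (x2 IMPLIES ((x2 OR x6) IMPLIES x6)) = True XOR True = False
((((((x2 IMPLIES NOT (x2 XOR x6)) IMPLIES x6) XOR ((x6 IMPLIES x2) IFF (x2 IFF x6))) IFF (x6 IMPLIES x2)) XOR x6) XOR (x2 IMPLIES ((x2 OR x6) IMPLIES x6))) XOR x6 = False XOR True = True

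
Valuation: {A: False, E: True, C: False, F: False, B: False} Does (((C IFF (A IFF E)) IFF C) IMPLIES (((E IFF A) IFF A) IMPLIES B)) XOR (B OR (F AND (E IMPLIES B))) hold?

True

A IFF E = False IFF True = False
C IFF (A IFF E) = False IFF False = True
(C IFF (A IFF E)) IFF C = True IFF False = False
E IFF A = True IFF False = False
(E IFF A) IFF A = False IFF False = True
((E IFF A) IFF A) IMPLIES B = True IMPLIES False = False
((C IFF (A IFF E)) IFF C) IMPLIES (((E IFF A) IFF A) IMPLIES B) = False IMPLIES False = True
E IMPLIES B = True IMPLIES False = False
F AND (E IMPLIES B) = False AND False = False
B OR (F AND (E IMPLIES B)) = False OR False = False
(((C IFF (A IFF E)) IFF C) IMPLIES (((E IFF A) IFF A) IMPLIES B)) XOR (B OR (F AND (E IMPLIES B))) = True XOR False = True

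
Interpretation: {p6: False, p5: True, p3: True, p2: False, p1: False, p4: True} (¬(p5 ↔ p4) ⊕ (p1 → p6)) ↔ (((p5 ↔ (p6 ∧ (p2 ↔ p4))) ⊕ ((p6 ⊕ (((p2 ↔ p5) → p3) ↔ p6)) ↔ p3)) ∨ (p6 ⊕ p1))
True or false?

Substituting p6=False, p5=True, p3=True, p2=False, p1=False, p4=True:
p5 ↔ p4 = True ↔ True = True
¬(p5 ↔ p4) = ¬True = False
p1 → p6 = False → False = True
¬(p5 ↔ p4) ⊕ (p1 → p6) = False ⊕ True = True
p2 ↔ p4 = False ↔ True = False
p6 ∧ (p2 ↔ p4) = False ∧ False = False
p5 ↔ (p6 ∧ (p2 ↔ p4)) = True ↔ False = False
p2 ↔ p5 = False ↔ True = False
(p2 ↔ p5) → p3 = False → True = True
((p2 ↔ p5) → p3) ↔ p6 = True ↔ False = False
p6 ⊕ (((p2 ↔ p5) → p3) ↔ p6) = False ⊕ False = False
(p6 ⊕ (((p2 ↔ p5) → p3) ↔ p6)) ↔ p3 = False ↔ True = False
(p5 ↔ (p6 ∧ (p2 ↔ p4))) ⊕ ((p6 ⊕ (((p2 ↔ p5) → p3) ↔ p6)) ↔ p3) = False ⊕ False = False
p6 ⊕ p1 = False ⊕ False = False
((p5 ↔ (p6 ∧ (p2 ↔ p4))) ⊕ ((p6 ⊕ (((p2 ↔ p5) → p3) ↔ p6)) ↔ p3)) ∨ (p6 ⊕ p1) = False ∨ False = False
(¬(p5 ↔ p4) ⊕ (p1 → p6)) ↔ (((p5 ↔ (p6 ∧ (p2 ↔ p4))) ⊕ ((p6 ⊕ (((p2 ↔ p5) → p3) ↔ p6)) ↔ p3)) ∨ (p6 ⊕ p1)) = True ↔ False = False

False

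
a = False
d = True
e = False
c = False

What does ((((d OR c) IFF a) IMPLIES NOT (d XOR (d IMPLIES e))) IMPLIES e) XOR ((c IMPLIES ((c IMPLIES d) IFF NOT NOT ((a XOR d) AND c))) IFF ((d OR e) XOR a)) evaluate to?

True

d OR c = True OR False = True
(d OR c) IFF a = True IFF False = False
d IMPLIES e = True IMPLIES False = False
d XOR (d IMPLIES e) = True XOR False = True
NOT (d XOR (d IMPLIES e)) = NOT True = False
((d OR c) IFF a) IMPLIES NOT (d XOR (d IMPLIES e)) = False IMPLIES False = True
(((d OR c) IFF a) IMPLIES NOT (d XOR (d IMPLIES e))) IMPLIES e = True IMPLIES False = False
c IMPLIES d = False IMPLIES True = True
a XOR d = False XOR True = True
(a XOR d) AND c = True AND False = False
NOT ((a XOR d) AND c) = NOT False = True
NOT NOT ((a XOR d) AND c) = NOT True = False
(c IMPLIES d) IFF NOT NOT ((a XOR d) AND c) = True IFF False = False
c IMPLIES ((c IMPLIES d) IFF NOT NOT ((a XOR d) AND c)) = False IMPLIES False = True
d OR e = True OR False = True
(d OR e) XOR a = True XOR False = True
(c IMPLIES ((c IMPLIES d) IFF NOT NOT ((a XOR d) AND c))) IFF ((d OR e) XOR a) = True IFF True = True
((((d OR c) IFF a) IMPLIES NOT (d XOR (d IMPLIES e))) IMPLIES e) XOR ((c IMPLIES ((c IMPLIES d) IFF NOT NOT ((a XOR d) AND c))) IFF ((d OR e) XOR a)) = False XOR True = True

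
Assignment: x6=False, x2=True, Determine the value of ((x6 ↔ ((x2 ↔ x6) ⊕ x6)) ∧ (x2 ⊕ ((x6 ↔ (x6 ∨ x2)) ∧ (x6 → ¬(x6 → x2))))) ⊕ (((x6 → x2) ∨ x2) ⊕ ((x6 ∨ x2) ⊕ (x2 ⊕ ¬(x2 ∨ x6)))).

False

x2 ↔ x6 = True ↔ False = False
(x2 ↔ x6) ⊕ x6 = False ⊕ False = False
x6 ↔ ((x2 ↔ x6) ⊕ x6) = False ↔ False = True
x6 ∨ x2 = False ∨ True = True
x6 ↔ (x6 ∨ x2) = False ↔ True = False
x6 → x2 = False → True = True
¬(x6 → x2) = ¬True = False
x6 → ¬(x6 → x2) = False → False = True
(x6 ↔ (x6 ∨ x2)) ∧ (x6 → ¬(x6 → x2)) = False ∧ True = False
x2 ⊕ ((x6 ↔ (x6 ∨ x2)) ∧ (x6 → ¬(x6 → x2))) = True ⊕ False = True
(x6 ↔ ((x2 ↔ x6) ⊕ x6)) ∧ (x2 ⊕ ((x6 ↔ (x6 ∨ x2)) ∧ (x6 → ¬(x6 → x2)))) = True ∧ True = True
x6 → x2 = False → True = True
(x6 → x2) ∨ x2 = True ∨ True = True
x6 ∨ x2 = False ∨ True = True
x2 ∨ x6 = True ∨ False = True
¬(x2 ∨ x6) = ¬True = False
x2 ⊕ ¬(x2 ∨ x6) = True ⊕ False = True
(x6 ∨ x2) ⊕ (x2 ⊕ ¬(x2 ∨ x6)) = True ⊕ True = False
((x6 → x2) ∨ x2) ⊕ ((x6 ∨ x2) ⊕ (x2 ⊕ ¬(x2 ∨ x6))) = True ⊕ False = True
((x6 ↔ ((x2 ↔ x6) ⊕ x6)) ∧ (x2 ⊕ ((x6 ↔ (x6 ∨ x2)) ∧ (x6 → ¬(x6 → x2))))) ⊕ (((x6 → x2) ∨ x2) ⊕ ((x6 ∨ x2) ⊕ (x2 ⊕ ¬(x2 ∨ x6)))) = True ⊕ True = False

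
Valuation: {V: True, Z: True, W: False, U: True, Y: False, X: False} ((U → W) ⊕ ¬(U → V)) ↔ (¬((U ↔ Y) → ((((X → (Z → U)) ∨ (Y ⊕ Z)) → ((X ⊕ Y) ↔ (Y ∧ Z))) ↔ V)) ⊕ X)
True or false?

True

Substituting V=True, Z=True, W=False, U=True, Y=False, X=False:
U → W = True → False = False
U → V = True → True = True
¬(U → V) = ¬True = False
(U → W) ⊕ ¬(U → V) = False ⊕ False = False
U ↔ Y = True ↔ False = False
Z → U = True → True = True
X → (Z → U) = False → True = True
Y ⊕ Z = False ⊕ True = True
(X → (Z → U)) ∨ (Y ⊕ Z) = True ∨ True = True
X ⊕ Y = False ⊕ False = False
Y ∧ Z = False ∧ True = False
(X ⊕ Y) ↔ (Y ∧ Z) = False ↔ False = True
((X → (Z → U)) ∨ (Y ⊕ Z)) → ((X ⊕ Y) ↔ (Y ∧ Z)) = True → True = True
(((X → (Z → U)) ∨ (Y ⊕ Z)) → ((X ⊕ Y) ↔ (Y ∧ Z))) ↔ V = True ↔ True = True
(U ↔ Y) → ((((X → (Z → U)) ∨ (Y ⊕ Z)) → ((X ⊕ Y) ↔ (Y ∧ Z))) ↔ V) = False → True = True
¬((U ↔ Y) → ((((X → (Z → U)) ∨ (Y ⊕ Z)) → ((X ⊕ Y) ↔ (Y ∧ Z))) ↔ V)) = ¬True = False
¬((U ↔ Y) → ((((X → (Z → U)) ∨ (Y ⊕ Z)) → ((X ⊕ Y) ↔ (Y ∧ Z))) ↔ V)) ⊕ X = False ⊕ False = False
((U → W) ⊕ ¬(U → V)) ↔ (¬((U ↔ Y) → ((((X → (Z → U)) ∨ (Y ⊕ Z)) → ((X ⊕ Y) ↔ (Y ∧ Z))) ↔ V)) ⊕ X) = False ↔ False = True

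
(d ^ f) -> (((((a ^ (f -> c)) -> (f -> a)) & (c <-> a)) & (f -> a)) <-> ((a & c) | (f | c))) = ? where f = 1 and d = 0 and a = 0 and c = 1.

d ^ f = 0 ^ 1 = 1
f -> c = 1 -> 1 = 1
a ^ (f -> c) = 0 ^ 1 = 1
f -> a = 1 -> 0 = 0
(a ^ (f -> c)) -> (f -> a) = 1 -> 0 = 0
c <-> a = 1 <-> 0 = 0
((a ^ (f -> c)) -> (f -> a)) & (c <-> a) = 0 & 0 = 0
f -> a = 1 -> 0 = 0
(((a ^ (f -> c)) -> (f -> a)) & (c <-> a)) & (f -> a) = 0 & 0 = 0
a & c = 0 & 1 = 0
f | c = 1 | 1 = 1
(a & c) | (f | c) = 0 | 1 = 1
((((a ^ (f -> c)) -> (f -> a)) & (c <-> a)) & (f -> a)) <-> ((a & c) | (f | c)) = 0 <-> 1 = 0
(d ^ f) -> (((((a ^ (f -> c)) -> (f -> a)) & (c <-> a)) & (f -> a)) <-> ((a & c) | (f | c))) = 1 -> 0 = 0

0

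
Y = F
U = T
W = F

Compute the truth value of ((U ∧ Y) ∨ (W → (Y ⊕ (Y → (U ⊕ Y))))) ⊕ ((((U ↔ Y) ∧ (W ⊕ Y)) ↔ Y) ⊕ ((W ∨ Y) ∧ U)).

F

U ∧ Y = T ∧ F = F
U ⊕ Y = T ⊕ F = T
Y → (U ⊕ Y) = F → T = T
Y ⊕ (Y → (U ⊕ Y)) = F ⊕ T = T
W → (Y ⊕ (Y → (U ⊕ Y))) = F → T = T
(U ∧ Y) ∨ (W → (Y ⊕ (Y → (U ⊕ Y)))) = F ∨ T = T
U ↔ Y = T ↔ F = F
W ⊕ Y = F ⊕ F = F
(U ↔ Y) ∧ (W ⊕ Y) = F ∧ F = F
((U ↔ Y) ∧ (W ⊕ Y)) ↔ Y = F ↔ F = T
W ∨ Y = F ∨ F = F
(W ∨ Y) ∧ U = F ∧ T = F
(((U ↔ Y) ∧ (W ⊕ Y)) ↔ Y) ⊕ ((W ∨ Y) ∧ U) = T ⊕ F = T
((U ∧ Y) ∨ (W → (Y ⊕ (Y → (U ⊕ Y))))) ⊕ ((((U ↔ Y) ∧ (W ⊕ Y)) ↔ Y) ⊕ ((W ∨ Y) ∧ U)) = T ⊕ T = F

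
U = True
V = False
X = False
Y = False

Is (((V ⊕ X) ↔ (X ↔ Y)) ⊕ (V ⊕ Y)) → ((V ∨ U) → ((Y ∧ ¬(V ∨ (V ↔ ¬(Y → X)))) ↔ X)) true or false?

True

V ⊕ X = False ⊕ False = False
X ↔ Y = False ↔ False = True
(V ⊕ X) ↔ (X ↔ Y) = False ↔ True = False
V ⊕ Y = False ⊕ False = False
((V ⊕ X) ↔ (X ↔ Y)) ⊕ (V ⊕ Y) = False ⊕ False = False
V ∨ U = False ∨ True = True
Y → X = False → False = True
¬(Y → X) = ¬True = False
V ↔ ¬(Y → X) = False ↔ False = True
V ∨ (V ↔ ¬(Y → X)) = False ∨ True = True
¬(V ∨ (V ↔ ¬(Y → X))) = ¬True = False
Y ∧ ¬(V ∨ (V ↔ ¬(Y → X))) = False ∧ False = False
(Y ∧ ¬(V ∨ (V ↔ ¬(Y → X)))) ↔ X = False ↔ False = True
(V ∨ U) → ((Y ∧ ¬(V ∨ (V ↔ ¬(Y → X)))) ↔ X) = True → True = True
(((V ⊕ X) ↔ (X ↔ Y)) ⊕ (V ⊕ Y)) → ((V ∨ U) → ((Y ∧ ¬(V ∨ (V ↔ ¬(Y → X)))) ↔ X)) = False → True = True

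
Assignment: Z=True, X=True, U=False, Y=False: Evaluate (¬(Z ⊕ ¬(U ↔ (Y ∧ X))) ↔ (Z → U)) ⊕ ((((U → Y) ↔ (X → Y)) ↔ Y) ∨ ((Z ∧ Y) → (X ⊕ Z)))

Substituting Z=True, X=True, U=False, Y=False:
Y ∧ X = False ∧ True = False
U ↔ (Y ∧ X) = False ↔ False = True
¬(U ↔ (Y ∧ X)) = ¬True = False
Z ⊕ ¬(U ↔ (Y ∧ X)) = True ⊕ False = True
¬(Z ⊕ ¬(U ↔ (Y ∧ X))) = ¬True = False
Z → U = True → False = False
¬(Z ⊕ ¬(U ↔ (Y ∧ X))) ↔ (Z → U) = False ↔ False = True
U → Y = False → False = True
X → Y = True → False = False
(U → Y) ↔ (X → Y) = True ↔ False = False
((U → Y) ↔ (X → Y)) ↔ Y = False ↔ False = True
Z ∧ Y = True ∧ False = False
X ⊕ Z = True ⊕ True = False
(Z ∧ Y) → (X ⊕ Z) = False → False = True
(((U → Y) ↔ (X → Y)) ↔ Y) ∨ ((Z ∧ Y) → (X ⊕ Z)) = True ∨ True = True
(¬(Z ⊕ ¬(U ↔ (Y ∧ X))) ↔ (Z → U)) ⊕ ((((U → Y) ↔ (X → Y)) ↔ Y) ∨ ((Z ∧ Y) → (X ⊕ Z))) = True ⊕ True = False

False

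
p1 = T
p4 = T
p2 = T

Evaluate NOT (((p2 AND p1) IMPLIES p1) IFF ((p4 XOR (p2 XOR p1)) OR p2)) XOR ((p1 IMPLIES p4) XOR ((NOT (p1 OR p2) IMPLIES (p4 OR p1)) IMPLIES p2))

F

p2 AND p1 = T AND T = T
(p2 AND p1) IMPLIES p1 = T IMPLIES T = T
p2 XOR p1 = T XOR T = F
p4 XOR (p2 XOR p1) = T XOR F = T
(p4 XOR (p2 XOR p1)) OR p2 = T OR T = T
((p2 AND p1) IMPLIES p1) IFF ((p4 XOR (p2 XOR p1)) OR p2) = T IFF T = T
NOT (((p2 AND p1) IMPLIES p1) IFF ((p4 XOR (p2 XOR p1)) OR p2)) = NOT T = F
p1 IMPLIES p4 = T IMPLIES T = T
p1 OR p2 = T OR T = T
NOT (p1 OR p2) = NOT T = F
p4 OR p1 = T OR T = T
NOT (p1 OR p2) IMPLIES (p4 OR p1) = F IMPLIES T = T
(NOT (p1 OR p2) IMPLIES (p4 OR p1)) IMPLIES p2 = T IMPLIES T = T
(p1 IMPLIES p4) XOR ((NOT (p1 OR p2) IMPLIES (p4 OR p1)) IMPLIES p2) = T XOR T = F
NOT (((p2 AND p1) IMPLIES p1) IFF ((p4 XOR (p2 XOR p1)) OR p2)) XOR ((p1 IMPLIES p4) XOR ((NOT (p1 OR p2) IMPLIES (p4 OR p1)) IMPLIES p2)) = F XOR F = F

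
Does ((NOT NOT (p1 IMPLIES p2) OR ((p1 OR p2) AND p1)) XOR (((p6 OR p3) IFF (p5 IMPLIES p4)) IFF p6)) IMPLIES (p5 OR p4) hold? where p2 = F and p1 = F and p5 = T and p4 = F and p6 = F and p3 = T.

Substituting p2=F, p1=F, p5=T, p4=F, p6=F, p3=T:
p1 IMPLIES p2 = F IMPLIES F = T
NOT (p1 IMPLIES p2) = NOT T = F
NOT NOT (p1 IMPLIES p2) = NOT F = T
p1 OR p2 = F OR F = F
(p1 OR p2) AND p1 = F AND F = F
NOT NOT (p1 IMPLIES p2) OR ((p1 OR p2) AND p1) = T OR F = T
p6 OR p3 = F OR T = T
p5 IMPLIES p4 = T IMPLIES F = F
(p6 OR p3) IFF (p5 IMPLIES p4) = T IFF F = F
((p6 OR p3) IFF (p5 IMPLIES p4)) IFF p6 = F IFF F = T
(NOT NOT (p1 IMPLIES p2) OR ((p1 OR p2) AND p1)) XOR (((p6 OR p3) IFF (p5 IMPLIES p4)) IFF p6) = T XOR T = F
p5 OR p4 = T OR F = T
((NOT NOT (p1 IMPLIES p2) OR ((p1 OR p2) AND p1)) XOR (((p6 OR p3) IFF (p5 IMPLIES p4)) IFF p6)) IMPLIES (p5 OR p4) = F IMPLIES T = T

T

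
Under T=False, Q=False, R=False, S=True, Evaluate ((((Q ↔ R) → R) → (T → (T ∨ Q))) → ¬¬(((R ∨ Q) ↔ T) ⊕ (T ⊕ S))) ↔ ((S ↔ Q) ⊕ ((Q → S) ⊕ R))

False

Q ↔ R = False ↔ False = True
(Q ↔ R) → R = True → False = False
T ∨ Q = False ∨ False = False
T → (T ∨ Q) = False → False = True
((Q ↔ R) → R) → (T → (T ∨ Q)) = False → True = True
R ∨ Q = False ∨ False = False
(R ∨ Q) ↔ T = False ↔ False = True
T ⊕ S = False ⊕ True = True
((R ∨ Q) ↔ T) ⊕ (T ⊕ S) = True ⊕ True = False
¬(((R ∨ Q) ↔ T) ⊕ (T ⊕ S)) = ¬False = True
¬¬(((R ∨ Q) ↔ T) ⊕ (T ⊕ S)) = ¬True = False
(((Q ↔ R) → R) → (T → (T ∨ Q))) → ¬¬(((R ∨ Q) ↔ T) ⊕ (T ⊕ S)) = True → False = False
S ↔ Q = True ↔ False = False
Q → S = False → True = True
(Q → S) ⊕ R = True ⊕ False = True
(S ↔ Q) ⊕ ((Q → S) ⊕ R) = False ⊕ True = True
((((Q ↔ R) → R) → (T → (T ∨ Q))) → ¬¬(((R ∨ Q) ↔ T) ⊕ (T ⊕ S))) ↔ ((S ↔ Q) ⊕ ((Q → S) ⊕ R)) = False ↔ True = False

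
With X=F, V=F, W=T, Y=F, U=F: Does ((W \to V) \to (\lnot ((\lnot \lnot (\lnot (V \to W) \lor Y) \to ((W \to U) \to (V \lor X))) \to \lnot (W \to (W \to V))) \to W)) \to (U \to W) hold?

T

W \to V = T \to F = F
V \to W = F \to T = T
\lnot (V \to W) = \lnot T = F
\lnot (V \to W) \lor Y = F \lor F = F
\lnot (\lnot (V \to W) \lor Y) = \lnot F = T
\lnot \lnot (\lnot (V \to W) \lor Y) = \lnot T = F
W \to U = T \to F = F
V \lor X = F \lor F = F
(W \to U) \to (V \lor X) = F \to F = T
\lnot \lnot (\lnot (V \to W) \lor Y) \to ((W \to U) \to (V \lor X)) = F \to T = T
W \to V = T \to F = F
W \to (W \to V) = T \to F = F
\lnot (W \to (W \to V)) = \lnot F = T
(\lnot \lnot (\lnot (V \to W) \lor Y) \to ((W \to U) \to (V \lor X))) \to \lnot (W \to (W \to V)) = T \to T = T
\lnot ((\lnot \lnot (\lnot (V \to W) \lor Y) \to ((W \to U) \to (V \lor X))) \to \lnot (W \to (W \to V))) = \lnot T = F
\lnot ((\lnot \lnot (\lnot (V \to W) \lor Y) \to ((W \to U) \to (V \lor X))) \to \lnot (W \to (W \to V))) \to W = F \to T = T
(W \to V) \to (\lnot ((\lnot \lnot (\lnot (V \to W) \lor Y) \to ((W \to U) \to (V \lor X))) \to \lnot (W \to (W \to V))) \to W) = F \to T = T
U \to W = F \to T = T
((W \to V) \to (\lnot ((\lnot \lnot (\lnot (V \to W) \lor Y) \to ((W \to U) \to (V \lor X))) \to \lnot (W \to (W \to V))) \to W)) \to (U \to W) = T \to T = T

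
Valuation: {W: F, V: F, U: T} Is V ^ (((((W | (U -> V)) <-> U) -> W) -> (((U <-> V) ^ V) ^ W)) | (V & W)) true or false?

U -> V = T -> F = F
W | (U -> V) = F | F = F
(W | (U -> V)) <-> U = F <-> T = F
((W | (U -> V)) <-> U) -> W = F -> F = T
U <-> V = T <-> F = F
(U <-> V) ^ V = F ^ F = F
((U <-> V) ^ V) ^ W = F ^ F = F
(((W | (U -> V)) <-> U) -> W) -> (((U <-> V) ^ V) ^ W) = T -> F = F
V & W = F & F = F
((((W | (U -> V)) <-> U) -> W) -> (((U <-> V) ^ V) ^ W)) | (V & W) = F | F = F
V ^ (((((W | (U -> V)) <-> U) -> W) -> (((U <-> V) ^ V) ^ W)) | (V & W)) = F ^ F = F

F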